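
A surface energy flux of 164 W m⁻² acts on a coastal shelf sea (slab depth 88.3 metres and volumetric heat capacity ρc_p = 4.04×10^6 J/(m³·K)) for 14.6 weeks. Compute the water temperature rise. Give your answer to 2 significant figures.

Areal heat capacity C = ρc_p × D = 4.04×10^6 × 88.3 = 3.57×10^8 J/(m^2 K).
Net heat input Q = F Δt = 164 × (14.6 weeks × 6.048×10^5 s/week) = 1.45×10^9 J/m².
ΔT = Q / C = 1.45×10^9 / 3.57×10^8 = 4.06 K.

4.1 K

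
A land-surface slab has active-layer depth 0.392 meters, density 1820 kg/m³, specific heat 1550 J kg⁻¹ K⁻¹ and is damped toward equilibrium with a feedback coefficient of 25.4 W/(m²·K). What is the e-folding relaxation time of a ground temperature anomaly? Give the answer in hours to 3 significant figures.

12.1 hours

Areal heat capacity C = ρ c_p D = 1820 × 1550 × 0.392 = 1.11×10^6 J m⁻² K⁻¹.
Relaxation time τ = C / λ = 1.11×10^6 / 25.4 = 43500 s.
In hours: 43500 s / (3600 s/hour) = 12.1 hours.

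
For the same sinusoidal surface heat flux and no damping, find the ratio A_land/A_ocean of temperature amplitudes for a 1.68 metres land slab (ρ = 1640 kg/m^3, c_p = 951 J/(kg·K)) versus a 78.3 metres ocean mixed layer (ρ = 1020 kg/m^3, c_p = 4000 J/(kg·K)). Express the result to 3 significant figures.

122

C_ocean = 1020 × 4000 × 78.3 = 3.19×10^8 J/(m²·K).
C_land = 1640 × 951 × 1.68 = 2.62×10^6 J/(m²·K).
Undamped amplitude ∝ 1/C, so A_land/A_ocean = C_ocean/C_land = 122.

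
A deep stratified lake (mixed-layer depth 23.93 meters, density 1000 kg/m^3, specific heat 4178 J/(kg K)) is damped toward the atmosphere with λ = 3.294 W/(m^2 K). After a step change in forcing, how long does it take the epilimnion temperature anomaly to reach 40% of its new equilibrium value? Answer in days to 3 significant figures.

Areal heat capacity C = ρ c_p D = 1000 × 4178 × 23.93 = 1.00×10^8 J/(m^2 K).
τ = C / λ = 1.00×10^8 / 3.294 = 3.04×10^7 s.
Fraction reached: 1 − e^(−t/τ) = 0.40 ⇒ t = −τ ln(1 − 0.40) = τ × 0.511.
t = 1.55×10^7 s = 179 days.

179 days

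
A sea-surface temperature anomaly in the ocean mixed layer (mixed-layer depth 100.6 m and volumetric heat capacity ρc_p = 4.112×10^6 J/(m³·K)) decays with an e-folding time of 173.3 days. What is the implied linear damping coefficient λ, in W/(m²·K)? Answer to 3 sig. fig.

27.6

Areal heat capacity C = ρc_p × D = 4.112×10^6 × 100.6 = 4.14×10^8 J m⁻² K⁻¹.
τ = 173.3 days = 1.50×10^7 s.
λ = C / τ = 4.14×10^8 / 1.50×10^7 = 27.6 W/(m²·K).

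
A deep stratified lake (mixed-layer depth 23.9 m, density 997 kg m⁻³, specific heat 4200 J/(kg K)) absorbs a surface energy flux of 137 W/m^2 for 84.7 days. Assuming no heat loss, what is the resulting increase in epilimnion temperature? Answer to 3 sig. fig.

Areal heat capacity C = ρ c_p D = 997 × 4200 × 23.9 = 1.00×10^8 J/(m²·K).
Net heat input Q = F Δt = 137 × (84.7 days × 86400 s/day) = 1.00×10^9 J/m².
ΔT = Q / C = 1.00×10^9 / 1.00×10^8 = 10.0 K.

10.0 K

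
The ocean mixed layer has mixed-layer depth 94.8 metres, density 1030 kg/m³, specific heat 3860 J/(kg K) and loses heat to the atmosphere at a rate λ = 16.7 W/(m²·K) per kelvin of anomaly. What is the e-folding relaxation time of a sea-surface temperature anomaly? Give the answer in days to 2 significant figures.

260 days

Areal heat capacity C = ρ c_p D = 1030 × 3860 × 94.8 = 3.77×10^8 J m⁻² K⁻¹.
Relaxation time τ = C / λ = 3.77×10^8 / 16.7 = 2.26×10^7 s.
In days: 2.26×10^7 s / (86400 s/day) = 261 days.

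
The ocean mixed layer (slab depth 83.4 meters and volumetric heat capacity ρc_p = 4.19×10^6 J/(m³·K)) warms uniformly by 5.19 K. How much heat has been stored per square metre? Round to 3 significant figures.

1.81×10^9

Areal heat capacity C = ρc_p × D = 4.19×10^6 × 83.4 = 3.49×10^8 J/(m²·K).
ΔQ = C ΔT = 3.49×10^8 × 5.19 = 1.81×10^9 J/m².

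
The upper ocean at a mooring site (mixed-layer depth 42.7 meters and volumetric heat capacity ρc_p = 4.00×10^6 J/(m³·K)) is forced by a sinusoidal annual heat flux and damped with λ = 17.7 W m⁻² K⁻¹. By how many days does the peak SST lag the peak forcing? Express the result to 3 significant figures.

63.4 days

Areal heat capacity C = ρc_p × D = 4.00×10^6 × 42.7 = 1.71×10^8 J/(m^2 K).
ω = 2π / 3.15×10^7 s = 1.99×10^-7 s⁻¹.
Phase lag φ = arctan(Cω/λ) = arctan(34.0/17.7) = 1.09 rad.
Time lag = φ / ω = 1.09 / 1.99×10^-7 = 5.48×10^6 s = 63.4 days.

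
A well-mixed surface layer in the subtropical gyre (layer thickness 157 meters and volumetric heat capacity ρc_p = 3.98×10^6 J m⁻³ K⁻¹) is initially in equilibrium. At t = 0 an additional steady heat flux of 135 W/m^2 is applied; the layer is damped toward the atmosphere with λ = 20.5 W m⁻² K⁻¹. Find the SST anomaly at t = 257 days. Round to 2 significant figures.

3.4 K

Areal heat capacity C = ρc_p × D = 3.98×10^6 × 157 = 6.25×10^8 J/(m^2 K).
τ = C / λ = 6.25×10^8 / 20.5 = 3.05×10^7 s.
Equilibrium anomaly ΔT_eq = F / λ = 135 / 20.5 = 6.59 K.
t = 257 days = 2.22×10^7 s, so t/τ = 0.728.
ΔT(t) = ΔT_eq (1 − e^(−t/τ)) = 6.59 × (1 − e^−0.728) = 3.41 K.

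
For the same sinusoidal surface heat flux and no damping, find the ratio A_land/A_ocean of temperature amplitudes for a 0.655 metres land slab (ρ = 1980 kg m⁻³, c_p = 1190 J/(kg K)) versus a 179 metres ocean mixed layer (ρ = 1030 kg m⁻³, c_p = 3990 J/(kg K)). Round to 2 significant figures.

480

C_ocean = 1030 × 3990 × 179 = 7.36×10^8 J/(m²·K).
C_land = 1980 × 1190 × 0.655 = 1.54×10^6 J/(m²·K).
Undamped amplitude ∝ 1/C, so A_land/A_ocean = C_ocean/C_land = 477.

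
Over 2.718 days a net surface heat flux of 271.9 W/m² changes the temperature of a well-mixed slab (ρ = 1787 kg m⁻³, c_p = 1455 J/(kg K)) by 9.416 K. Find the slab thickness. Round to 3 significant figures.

2.61 m

Heat input Q = F Δt = 271.9 × 2.35×10^5 s = 6.39×10^7 J/m².
Required areal heat capacity C = Q / ΔT = 6.78×10^6 J/(m²·K).
Depth D = C / (ρ c_p) = 6.78×10^6 / (1787 × 1455) = 2.61 m.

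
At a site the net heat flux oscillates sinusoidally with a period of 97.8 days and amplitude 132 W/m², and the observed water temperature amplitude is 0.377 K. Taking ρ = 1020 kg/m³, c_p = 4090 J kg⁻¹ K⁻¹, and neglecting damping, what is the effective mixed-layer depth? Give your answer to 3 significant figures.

ω = 2π / 8.45×10^6 s = 7.44×10^-7 s⁻¹.
Required C = F₀ / (A ω) = 132 / (0.377 × 7.44×10^-7) = 4.71×10^8 J/(m²·K).
D = C / (ρ c_p) = 4.71×10^8 / (1020 × 4090) = 113 m.

113 m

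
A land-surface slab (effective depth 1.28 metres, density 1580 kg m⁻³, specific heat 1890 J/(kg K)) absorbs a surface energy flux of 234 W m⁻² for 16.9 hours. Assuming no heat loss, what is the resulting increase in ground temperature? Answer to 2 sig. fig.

Areal heat capacity C = ρ c_p D = 1580 × 1890 × 1.28 = 3.82×10^6 J m⁻² K⁻¹.
Net heat input Q = F Δt = 234 × (16.9 hours × 3600 s/hour) = 1.42×10^7 J/m².
ΔT = Q / C = 1.42×10^7 / 3.82×10^6 = 3.72 K.

3.7 K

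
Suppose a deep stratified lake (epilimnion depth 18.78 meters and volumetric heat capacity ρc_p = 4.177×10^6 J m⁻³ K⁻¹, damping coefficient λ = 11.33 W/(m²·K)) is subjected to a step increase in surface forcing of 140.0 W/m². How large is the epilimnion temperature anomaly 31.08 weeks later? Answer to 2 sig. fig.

Areal heat capacity C = ρc_p × D = 4.177×10^6 × 18.78 = 7.84×10^7 J/(m²·K).
τ = C / λ = 7.84×10^7 / 11.33 = 6.92×10^6 s.
Equilibrium anomaly ΔT_eq = F / λ = 140.0 / 11.33 = 12.4 K.
t = 31.08 weeks = 1.88×10^7 s, so t/τ = 2.71.
ΔT(t) = ΔT_eq (1 − e^(−t/τ)) = 12.4 × (1 − e^−2.71) = 11.5 K.

12 K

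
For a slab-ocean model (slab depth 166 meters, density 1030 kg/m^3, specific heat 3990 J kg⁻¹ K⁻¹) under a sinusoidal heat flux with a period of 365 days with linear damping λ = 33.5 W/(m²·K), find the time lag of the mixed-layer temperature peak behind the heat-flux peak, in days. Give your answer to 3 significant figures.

Areal heat capacity C = ρ c_p D = 1030 × 3990 × 166 = 6.82×10^8 J m⁻² K⁻¹.
ω = 2π / 3.15×10^7 s = 1.99×10^-7 s⁻¹.
Phase lag φ = arctan(Cω/λ) = arctan(136/33.5) = 1.33 rad.
Time lag = φ / ω = 1.33 / 1.99×10^-7 = 6.67×10^6 s = 77.2 days.

77.2 days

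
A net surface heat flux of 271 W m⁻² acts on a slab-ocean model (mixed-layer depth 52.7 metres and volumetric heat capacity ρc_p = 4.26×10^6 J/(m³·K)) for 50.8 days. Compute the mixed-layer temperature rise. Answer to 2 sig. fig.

Areal heat capacity C = ρc_p × D = 4.26×10^6 × 52.7 = 2.25×10^8 J m⁻² K⁻¹.
Net heat input Q = F Δt = 271 × (50.8 days × 86400 s/day) = 1.19×10^9 J/m².
ΔT = Q / C = 1.19×10^9 / 2.25×10^8 = 5.30 K.

5.3 K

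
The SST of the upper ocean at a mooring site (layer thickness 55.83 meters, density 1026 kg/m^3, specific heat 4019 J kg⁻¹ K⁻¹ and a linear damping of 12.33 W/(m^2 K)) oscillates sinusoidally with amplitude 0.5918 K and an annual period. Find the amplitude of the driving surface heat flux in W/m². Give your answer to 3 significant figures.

28.1

Areal heat capacity C = ρ c_p D = 1026 × 4019 × 55.83 = 2.30×10^8 J/(m^2 K).
ω = 2π / 3.15×10^7 s = 1.99×10^-7 s⁻¹.
√((Cω)² + λ²) = √((45.9)² + 12.33²) = 47.5 W/(m²·K).
F₀ = A × √((Cω)²+λ²) = 0.5918 × 47.5 = 28.1 W/m².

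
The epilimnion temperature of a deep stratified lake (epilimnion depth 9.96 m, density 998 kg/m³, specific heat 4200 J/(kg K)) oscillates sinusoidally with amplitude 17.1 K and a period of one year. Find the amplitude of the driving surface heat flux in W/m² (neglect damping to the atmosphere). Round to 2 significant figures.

Areal heat capacity C = ρ c_p D = 998 × 4200 × 9.96 = 4.17×10^7 J m⁻² K⁻¹.
ω = 2π / 3.15×10^7 s = 1.99×10^-7 s⁻¹.
Cω = 4.17×10^7 × 1.99×10^-7 = 8.32 W/(m²·K).
F₀ = A × Cω = 17.1 × 8.32 = 142 W/m².

140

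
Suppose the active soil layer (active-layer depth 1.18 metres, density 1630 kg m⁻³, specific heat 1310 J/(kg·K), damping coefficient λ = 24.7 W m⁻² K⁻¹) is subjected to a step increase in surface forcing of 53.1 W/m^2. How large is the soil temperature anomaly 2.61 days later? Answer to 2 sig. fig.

1.9 K

Areal heat capacity C = ρ c_p D = 1630 × 1310 × 1.18 = 2.52×10^6 J m⁻² K⁻¹.
τ = C / λ = 2.52×10^6 / 24.7 = 1.02×10^5 s.
Equilibrium anomaly ΔT_eq = F / λ = 53.1 / 24.7 = 2.15 K.
t = 2.61 days = 2.26×10^5 s, so t/τ = 2.21.
ΔT(t) = ΔT_eq (1 − e^(−t/τ)) = 2.15 × (1 − e^−2.21) = 1.91 K.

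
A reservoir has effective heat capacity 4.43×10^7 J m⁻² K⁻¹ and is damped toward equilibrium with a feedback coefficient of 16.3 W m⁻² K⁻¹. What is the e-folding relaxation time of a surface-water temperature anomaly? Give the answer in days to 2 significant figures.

31 days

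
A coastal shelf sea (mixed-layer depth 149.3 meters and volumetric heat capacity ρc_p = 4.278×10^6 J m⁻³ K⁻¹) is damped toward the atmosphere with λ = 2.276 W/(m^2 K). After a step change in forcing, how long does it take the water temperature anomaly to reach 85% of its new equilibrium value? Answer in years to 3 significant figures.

Areal heat capacity C = ρc_p × D = 4.278×10^6 × 149.3 = 6.39×10^8 J/(m²·K).
τ = C / λ = 6.39×10^8 / 2.276 = 2.81×10^8 s.
Fraction reached: 1 − e^(−t/τ) = 0.85 ⇒ t = −τ ln(1 − 0.85) = τ × 1.90.
t = 5.32×10^8 s = 16.9 years.

16.9 years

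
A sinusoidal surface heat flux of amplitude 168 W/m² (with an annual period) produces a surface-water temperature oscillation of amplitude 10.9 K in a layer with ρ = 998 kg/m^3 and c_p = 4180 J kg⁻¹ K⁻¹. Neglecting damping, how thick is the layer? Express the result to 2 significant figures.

19 m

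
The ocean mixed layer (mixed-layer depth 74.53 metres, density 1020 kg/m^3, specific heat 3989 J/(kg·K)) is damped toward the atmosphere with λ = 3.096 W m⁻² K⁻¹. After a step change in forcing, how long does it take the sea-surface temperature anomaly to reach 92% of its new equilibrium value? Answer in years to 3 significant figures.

Areal heat capacity C = ρ c_p D = 1020 × 3989 × 74.53 = 3.03×10^8 J/(m^2 K).
τ = C / λ = 3.03×10^8 / 3.096 = 9.79×10^7 s.
Fraction reached: 1 − e^(−t/τ) = 0.92 ⇒ t = −τ ln(1 − 0.92) = τ × 2.53.
t = 2.47×10^8 s = 7.84 years.

7.84 years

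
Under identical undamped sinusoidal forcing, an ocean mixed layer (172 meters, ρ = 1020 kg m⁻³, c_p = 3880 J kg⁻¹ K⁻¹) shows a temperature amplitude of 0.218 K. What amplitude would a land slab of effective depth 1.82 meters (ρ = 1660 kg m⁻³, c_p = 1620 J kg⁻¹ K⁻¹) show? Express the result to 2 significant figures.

30 K

C_ocean = 6.81×10^8 J/(m²·K); C_land = 4.89×10^6 J/(m²·K).
A ∝ 1/C ⇒ A_land = A_ocean × C_ocean/C_land = 0.218 × 139 = 30.3 K.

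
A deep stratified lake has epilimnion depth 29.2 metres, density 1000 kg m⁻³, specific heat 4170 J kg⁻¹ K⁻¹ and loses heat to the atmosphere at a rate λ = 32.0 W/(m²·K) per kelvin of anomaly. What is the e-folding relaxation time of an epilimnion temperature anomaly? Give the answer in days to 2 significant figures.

Areal heat capacity C = ρ c_p D = 1000 × 4170 × 29.2 = 1.22×10^8 J/(m²·K).
Relaxation time τ = C / λ = 1.22×10^8 / 32.0 = 3.81×10^6 s.
In days: 3.81×10^6 s / (86400 s/day) = 44.0 days.

44 days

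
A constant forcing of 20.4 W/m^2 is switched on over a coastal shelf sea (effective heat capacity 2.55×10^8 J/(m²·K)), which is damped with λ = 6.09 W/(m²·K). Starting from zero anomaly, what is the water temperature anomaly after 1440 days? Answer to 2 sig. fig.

3.2 K

Areal heat capacity C = 2.55×10^8 J/(m²·K) (given).
τ = C / λ = 2.55×10^8 / 6.09 = 4.19×10^7 s.
Equilibrium anomaly ΔT_eq = F / λ = 20.4 / 6.09 = 3.35 K.
t = 1440 days = 1.24×10^8 s, so t/τ = 2.97.
ΔT(t) = ΔT_eq (1 − e^(−t/τ)) = 3.35 × (1 − e^−2.97) = 3.18 K.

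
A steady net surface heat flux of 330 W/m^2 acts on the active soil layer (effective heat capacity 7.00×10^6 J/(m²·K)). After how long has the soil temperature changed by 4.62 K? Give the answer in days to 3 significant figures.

Areal heat capacity C = 7.00×10^6 J/(m²·K) (given).
Time required: Δt = C ΔT / F = 7.00×10^6 × 4.62 / 330 = 98000 s.
In days: 98000 s / (86400 s/day) = 1.13 days.

1.13 days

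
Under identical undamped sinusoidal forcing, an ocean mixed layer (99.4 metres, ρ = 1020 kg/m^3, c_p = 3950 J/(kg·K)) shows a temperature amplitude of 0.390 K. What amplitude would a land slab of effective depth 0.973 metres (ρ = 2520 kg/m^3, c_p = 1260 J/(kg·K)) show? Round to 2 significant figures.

51 K

C_ocean = 4.00×10^8 J/(m²·K); C_land = 3.09×10^6 J/(m²·K).
A ∝ 1/C ⇒ A_land = A_ocean × C_ocean/C_land = 0.390 × 130 = 50.6 K.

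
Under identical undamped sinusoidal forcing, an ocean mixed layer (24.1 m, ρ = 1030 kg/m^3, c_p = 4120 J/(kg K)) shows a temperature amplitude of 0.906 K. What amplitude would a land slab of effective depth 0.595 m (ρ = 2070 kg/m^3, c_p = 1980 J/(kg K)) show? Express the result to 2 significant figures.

C_ocean = 1.02×10^8 J/(m²·K); C_land = 2.44×10^6 J/(m²·K).
A ∝ 1/C ⇒ A_land = A_ocean × C_ocean/C_land = 0.906 × 41.9 = 38.0 K.

38 K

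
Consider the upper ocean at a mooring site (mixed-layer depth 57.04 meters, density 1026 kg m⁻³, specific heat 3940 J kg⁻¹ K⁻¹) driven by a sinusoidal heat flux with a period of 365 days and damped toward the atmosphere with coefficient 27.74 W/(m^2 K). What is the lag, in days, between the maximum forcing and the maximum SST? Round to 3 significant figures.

Areal heat capacity C = ρ c_p D = 1026 × 3940 × 57.04 = 2.31×10^8 J/(m²·K).
ω = 2π / 3.15×10^7 s = 1.99×10^-7 s⁻¹.
Phase lag φ = arctan(Cω/λ) = arctan(45.9/27.74) = 1.03 rad.
Time lag = φ / ω = 1.03 / 1.99×10^-7 = 5.16×10^6 s = 59.7 days.

59.7 days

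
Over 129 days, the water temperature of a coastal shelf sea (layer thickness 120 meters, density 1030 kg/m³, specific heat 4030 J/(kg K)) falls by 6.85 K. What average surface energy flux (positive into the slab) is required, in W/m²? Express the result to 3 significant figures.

-306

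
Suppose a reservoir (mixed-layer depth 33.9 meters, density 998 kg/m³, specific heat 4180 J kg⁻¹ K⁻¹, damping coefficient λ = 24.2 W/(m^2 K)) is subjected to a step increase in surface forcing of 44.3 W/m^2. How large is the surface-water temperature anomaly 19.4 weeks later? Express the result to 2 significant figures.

1.6 K

Areal heat capacity C = ρ c_p D = 998 × 4180 × 33.9 = 1.41×10^8 J m⁻² K⁻¹.
τ = C / λ = 1.41×10^8 / 24.2 = 5.84×10^6 s.
Equilibrium anomaly ΔT_eq = F / λ = 44.3 / 24.2 = 1.83 K.
t = 19.4 weeks = 1.17×10^7 s, so t/τ = 2.01.
ΔT(t) = ΔT_eq (1 − e^(−t/τ)) = 1.83 × (1 − e^−2.01) = 1.58 K.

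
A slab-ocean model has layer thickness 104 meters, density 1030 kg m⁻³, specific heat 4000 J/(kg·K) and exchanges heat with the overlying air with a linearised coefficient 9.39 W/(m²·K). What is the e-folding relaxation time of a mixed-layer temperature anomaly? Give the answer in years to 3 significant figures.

Areal heat capacity C = ρ c_p D = 1030 × 4000 × 104 = 4.28×10^8 J/(m^2 K).
Relaxation time τ = C / λ = 4.28×10^8 / 9.39 = 4.56×10^7 s.
In years: 4.56×10^7 s / (3.156×10^7 s/year) = 1.45 years.

1.45 years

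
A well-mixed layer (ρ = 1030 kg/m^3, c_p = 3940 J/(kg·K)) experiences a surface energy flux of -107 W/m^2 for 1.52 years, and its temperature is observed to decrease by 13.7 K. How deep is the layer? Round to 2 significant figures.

92 m

Heat input Q = F Δt = -107 × 4.80×10^7 s = -5.13×10^9 J/m².
Required areal heat capacity C = Q / ΔT = 3.75×10^8 J/(m²·K).
Depth D = C / (ρ c_p) = 3.75×10^8 / (1030 × 3940) = 92.3 m.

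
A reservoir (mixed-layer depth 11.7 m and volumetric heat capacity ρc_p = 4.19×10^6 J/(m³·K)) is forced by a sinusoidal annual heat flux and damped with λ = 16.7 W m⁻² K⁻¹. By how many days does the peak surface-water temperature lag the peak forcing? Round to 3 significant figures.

Areal heat capacity C = ρc_p × D = 4.19×10^6 × 11.7 = 4.90×10^7 J/(m^2 K).
ω = 2π / 3.15×10^7 s = 1.99×10^-7 s⁻¹.
Phase lag φ = arctan(Cω/λ) = arctan(9.77/16.7) = 0.529 rad.
Time lag = φ / ω = 0.529 / 1.99×10^-7 = 2.66×10^6 s = 30.7 days.

30.7 days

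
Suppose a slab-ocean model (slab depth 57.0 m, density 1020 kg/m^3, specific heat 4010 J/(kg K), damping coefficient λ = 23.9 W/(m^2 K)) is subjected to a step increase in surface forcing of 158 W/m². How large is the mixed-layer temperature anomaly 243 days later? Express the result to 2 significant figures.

5.8 K

Areal heat capacity C = ρ c_p D = 1020 × 4010 × 57.0 = 2.33×10^8 J/(m^2 K).
τ = C / λ = 2.33×10^8 / 23.9 = 9.75×10^6 s.
Equilibrium anomaly ΔT_eq = F / λ = 158 / 23.9 = 6.61 K.
t = 243 days = 2.10×10^7 s, so t/τ = 2.15.
ΔT(t) = ΔT_eq (1 − e^(−t/τ)) = 6.61 × (1 − e^−2.15) = 5.84 K.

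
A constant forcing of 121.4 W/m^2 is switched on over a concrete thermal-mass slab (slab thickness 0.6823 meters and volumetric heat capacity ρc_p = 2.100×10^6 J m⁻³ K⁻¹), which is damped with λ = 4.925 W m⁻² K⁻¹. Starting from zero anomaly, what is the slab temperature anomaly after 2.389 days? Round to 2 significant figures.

13 K

Areal heat capacity C = ρc_p × D = 2.100×10^6 × 0.6823 = 1.43×10^6 J/(m²·K).
τ = C / λ = 1.43×10^6 / 4.925 = 2.91×10^5 s.
Equilibrium anomaly ΔT_eq = F / λ = 121.4 / 4.925 = 24.6 K.
t = 2.389 days = 2.06×10^5 s, so t/τ = 0.709.
ΔT(t) = ΔT_eq (1 − e^(−t/τ)) = 24.6 × (1 − e^−0.709) = 12.5 K.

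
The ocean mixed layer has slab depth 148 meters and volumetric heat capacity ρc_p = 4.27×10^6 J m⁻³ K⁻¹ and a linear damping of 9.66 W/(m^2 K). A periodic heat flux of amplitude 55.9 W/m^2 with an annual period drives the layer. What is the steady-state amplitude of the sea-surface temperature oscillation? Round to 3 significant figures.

0.443 K

Areal heat capacity C = ρc_p × D = 4.27×10^6 × 148 = 6.32×10^8 J m⁻² K⁻¹.
Angular frequency ω = 2π / T = 2π / 3.15×10^7 s = 1.99×10^-7 s⁻¹.
√((Cω)² + λ²) = √((126)² + 9.66²) = 126 W/(m²·K).
Amplitude A = F₀ / √((Cω)²+λ²) = 55.9 / 126 = 0.443 K.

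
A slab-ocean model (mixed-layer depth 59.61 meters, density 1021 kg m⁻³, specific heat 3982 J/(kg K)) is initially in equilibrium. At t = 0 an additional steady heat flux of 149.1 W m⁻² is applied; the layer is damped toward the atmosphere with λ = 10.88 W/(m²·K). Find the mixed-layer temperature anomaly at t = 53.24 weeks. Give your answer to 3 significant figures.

Areal heat capacity C = ρ c_p D = 1021 × 3982 × 59.61 = 2.42×10^8 J/(m²·K).
τ = C / λ = 2.42×10^8 / 10.88 = 2.23×10^7 s.
Equilibrium anomaly ΔT_eq = F / λ = 149.1 / 10.88 = 13.7 K.
t = 53.24 weeks = 3.22×10^7 s, so t/τ = 1.45.
ΔT(t) = ΔT_eq (1 − e^(−t/τ)) = 13.7 × (1 − e^−1.45) = 10.5 K.

10.5 K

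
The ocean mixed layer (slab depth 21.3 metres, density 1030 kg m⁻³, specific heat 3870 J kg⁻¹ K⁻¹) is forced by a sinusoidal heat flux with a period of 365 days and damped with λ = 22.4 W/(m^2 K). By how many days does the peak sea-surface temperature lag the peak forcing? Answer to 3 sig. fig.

Areal heat capacity C = ρ c_p D = 1030 × 3870 × 21.3 = 8.49×10^7 J/(m²·K).
ω = 2π / 3.15×10^7 s = 1.99×10^-7 s⁻¹.
Phase lag φ = arctan(Cω/λ) = arctan(16.9/22.4) = 0.647 rad.
Time lag = φ / ω = 0.647 / 1.99×10^-7 = 3.25×10^6 s = 37.6 days.

37.6 days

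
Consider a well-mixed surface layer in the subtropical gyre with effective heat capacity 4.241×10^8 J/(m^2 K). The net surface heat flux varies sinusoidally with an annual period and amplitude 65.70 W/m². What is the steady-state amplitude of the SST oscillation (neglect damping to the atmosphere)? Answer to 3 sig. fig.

0.778 K

Areal heat capacity C = 4.241×10^8 J/(m^2 K) (given).
Angular frequency ω = 2π / T = 2π / 3.15×10^7 s = 1.99×10^-7 s⁻¹.
Cω = 4.24×10^8 × 1.99×10^-7 = 84.5 W/(m²·K).
Amplitude A = F₀ / (Cω) = 65.70 / 84.5 = 0.778 K.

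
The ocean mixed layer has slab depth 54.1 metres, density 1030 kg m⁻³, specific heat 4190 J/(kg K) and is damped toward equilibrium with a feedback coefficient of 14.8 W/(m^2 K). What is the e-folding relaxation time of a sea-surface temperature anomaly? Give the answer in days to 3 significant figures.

183 days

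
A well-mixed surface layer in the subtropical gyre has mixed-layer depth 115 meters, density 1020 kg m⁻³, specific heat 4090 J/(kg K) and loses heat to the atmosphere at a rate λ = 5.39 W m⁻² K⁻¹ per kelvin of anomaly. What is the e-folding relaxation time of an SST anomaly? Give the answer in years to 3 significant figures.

2.82 years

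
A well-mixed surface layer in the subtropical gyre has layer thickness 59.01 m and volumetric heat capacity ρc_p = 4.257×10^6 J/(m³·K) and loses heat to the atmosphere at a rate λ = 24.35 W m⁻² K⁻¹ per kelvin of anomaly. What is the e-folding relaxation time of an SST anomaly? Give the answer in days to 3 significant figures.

Areal heat capacity C = ρc_p × D = 4.257×10^6 × 59.01 = 2.51×10^8 J m⁻² K⁻¹.
Relaxation time τ = C / λ = 2.51×10^8 / 24.35 = 1.03×10^7 s.
In days: 1.03×10^7 s / (86400 s/day) = 119 days.

119 days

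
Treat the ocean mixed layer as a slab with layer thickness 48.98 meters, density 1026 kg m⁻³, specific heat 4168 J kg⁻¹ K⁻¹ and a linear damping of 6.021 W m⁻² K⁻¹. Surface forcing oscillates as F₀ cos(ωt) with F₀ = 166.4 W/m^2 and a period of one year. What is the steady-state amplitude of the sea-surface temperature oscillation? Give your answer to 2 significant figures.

Areal heat capacity C = ρ c_p D = 1026 × 4168 × 48.98 = 2.09×10^8 J/(m^2 K).
Angular frequency ω = 2π / T = 2π / 3.15×10^7 s = 1.99×10^-7 s⁻¹.
√((Cω)² + λ²) = √((41.7)² + 6.021²) = 42.2 W/(m²·K).
Amplitude A = F₀ / √((Cω)²+λ²) = 166.4 / 42.2 = 3.95 K.

3.9 K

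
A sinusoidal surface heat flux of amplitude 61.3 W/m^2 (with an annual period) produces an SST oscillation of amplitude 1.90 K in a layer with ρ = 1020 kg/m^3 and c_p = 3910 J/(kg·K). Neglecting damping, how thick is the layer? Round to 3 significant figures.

40.6 m

ω = 2π / 3.15×10^7 s = 1.99×10^-7 s⁻¹.
Required C = F₀ / (A ω) = 61.3 / (1.90 × 1.99×10^-7) = 1.62×10^8 J/(m²·K).
D = C / (ρ c_p) = 1.62×10^8 / (1020 × 3910) = 40.6 m.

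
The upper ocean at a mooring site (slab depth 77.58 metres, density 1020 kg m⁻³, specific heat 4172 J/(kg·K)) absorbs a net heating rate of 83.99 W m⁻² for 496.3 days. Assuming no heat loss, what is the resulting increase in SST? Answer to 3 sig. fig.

Areal heat capacity C = ρ c_p D = 1020 × 4172 × 77.58 = 3.30×10^8 J/(m²·K).
Net heat input Q = F Δt = 83.99 × (496.3 days × 86400 s/day) = 3.60×10^9 J/m².
ΔT = Q / C = 3.60×10^9 / 3.30×10^8 = 10.9 K.

10.9 K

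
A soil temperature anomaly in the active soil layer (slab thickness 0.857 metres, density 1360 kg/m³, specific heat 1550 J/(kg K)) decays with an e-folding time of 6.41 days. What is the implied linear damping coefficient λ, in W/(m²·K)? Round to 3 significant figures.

3.26

Areal heat capacity C = ρ c_p D = 1360 × 1550 × 0.857 = 1.81×10^6 J/(m^2 K).
τ = 6.41 days = 5.54×10^5 s.
λ = C / τ = 1.81×10^6 / 5.54×10^5 = 3.26 W/(m²·K).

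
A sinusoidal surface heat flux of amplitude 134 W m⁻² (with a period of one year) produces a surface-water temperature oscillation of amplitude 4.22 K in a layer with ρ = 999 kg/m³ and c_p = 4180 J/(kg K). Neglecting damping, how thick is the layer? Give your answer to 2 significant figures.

ω = 2π / 3.15×10^7 s = 1.99×10^-7 s⁻¹.
Required C = F₀ / (A ω) = 134 / (4.22 × 1.99×10^-7) = 1.59×10^8 J/(m²·K).
D = C / (ρ c_p) = 1.59×10^8 / (999 × 4180) = 38.2 m.

38 m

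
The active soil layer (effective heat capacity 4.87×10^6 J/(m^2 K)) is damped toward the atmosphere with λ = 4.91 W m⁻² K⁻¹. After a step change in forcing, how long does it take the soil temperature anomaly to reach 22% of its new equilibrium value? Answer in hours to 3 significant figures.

68.5 hours

Areal heat capacity C = 4.87×10^6 J/(m^2 K) (given).
τ = C / λ = 4.87×10^6 / 4.91 = 9.92×10^5 s.
Fraction reached: 1 − e^(−t/τ) = 0.22 ⇒ t = −τ ln(1 − 0.22) = τ × 0.248.
t = 2.46×10^5 s = 68.5 hours.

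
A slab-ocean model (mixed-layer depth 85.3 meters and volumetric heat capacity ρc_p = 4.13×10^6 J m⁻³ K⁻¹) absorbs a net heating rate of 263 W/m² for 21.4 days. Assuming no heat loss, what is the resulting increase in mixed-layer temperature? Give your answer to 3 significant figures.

1.38 K

Areal heat capacity C = ρc_p × D = 4.13×10^6 × 85.3 = 3.52×10^8 J/(m²·K).
Net heat input Q = F Δt = 263 × (21.4 days × 86400 s/day) = 4.86×10^8 J/m².
ΔT = Q / C = 4.86×10^8 / 3.52×10^8 = 1.38 K.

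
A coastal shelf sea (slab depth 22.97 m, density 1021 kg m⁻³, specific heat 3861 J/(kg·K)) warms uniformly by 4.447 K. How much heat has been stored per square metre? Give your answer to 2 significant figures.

4.0×10^8

Areal heat capacity C = ρ c_p D = 1021 × 3861 × 22.97 = 9.05×10^7 J m⁻² K⁻¹.
ΔQ = C ΔT = 9.05×10^7 × 4.447 = 4.03×10^8 J/m².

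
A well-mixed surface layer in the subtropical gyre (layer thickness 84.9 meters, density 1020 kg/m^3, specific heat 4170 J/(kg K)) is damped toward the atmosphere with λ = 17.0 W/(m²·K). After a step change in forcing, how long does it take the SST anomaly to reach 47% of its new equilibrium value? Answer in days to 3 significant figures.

156 days

Areal heat capacity C = ρ c_p D = 1020 × 4170 × 84.9 = 3.61×10^8 J/(m^2 K).
τ = C / λ = 3.61×10^8 / 17.0 = 2.12×10^7 s.
Fraction reached: 1 − e^(−t/τ) = 0.47 ⇒ t = −τ ln(1 − 0.47) = τ × 0.635.
t = 1.35×10^7 s = 156 days.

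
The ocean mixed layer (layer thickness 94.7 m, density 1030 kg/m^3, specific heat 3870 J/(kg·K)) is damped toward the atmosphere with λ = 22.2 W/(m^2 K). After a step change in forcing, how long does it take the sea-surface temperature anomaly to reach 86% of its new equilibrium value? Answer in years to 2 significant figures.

1.1 years

Areal heat capacity C = ρ c_p D = 1030 × 3870 × 94.7 = 3.77×10^8 J/(m^2 K).
τ = C / λ = 3.77×10^8 / 22.2 = 1.70×10^7 s.
Fraction reached: 1 − e^(−t/τ) = 0.86 ⇒ t = −τ ln(1 − 0.86) = τ × 1.97.
t = 3.34×10^7 s = 1.06 years.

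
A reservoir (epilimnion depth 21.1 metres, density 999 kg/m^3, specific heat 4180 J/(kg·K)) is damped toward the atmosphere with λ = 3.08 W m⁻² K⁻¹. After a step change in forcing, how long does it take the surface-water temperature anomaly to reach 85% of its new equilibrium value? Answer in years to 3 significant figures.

1.72 years

Areal heat capacity C = ρ c_p D = 999 × 4180 × 21.1 = 8.81×10^7 J/(m^2 K).
τ = C / λ = 8.81×10^7 / 3.08 = 2.86×10^7 s.
Fraction reached: 1 − e^(−t/τ) = 0.85 ⇒ t = −τ ln(1 − 0.85) = τ × 1.90.
t = 5.43×10^7 s = 1.72 years.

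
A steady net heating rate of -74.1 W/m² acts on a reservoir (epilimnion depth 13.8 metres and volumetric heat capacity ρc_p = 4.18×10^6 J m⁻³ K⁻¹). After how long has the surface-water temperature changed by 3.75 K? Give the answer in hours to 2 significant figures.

Areal heat capacity C = ρc_p × D = 4.18×10^6 × 13.8 = 5.77×10^7 J/(m^2 K).
Time required: Δt = C ΔT / F = 5.77×10^7 × -3.75 / -74.1 = 2.92×10^6 s.
In hours: 2.92×10^6 s / (3600 s/hour) = 811 hours.

810 hours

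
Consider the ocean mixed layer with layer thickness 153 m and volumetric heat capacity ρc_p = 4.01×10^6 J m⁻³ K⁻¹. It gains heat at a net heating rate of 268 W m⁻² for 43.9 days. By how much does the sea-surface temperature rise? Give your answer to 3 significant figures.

1.66 K

Areal heat capacity C = ρc_p × D = 4.01×10^6 × 153 = 6.14×10^8 J m⁻² K⁻¹.
Net heat input Q = F Δt = 268 × (43.9 days × 86400 s/day) = 1.02×10^9 J/m².
ΔT = Q / C = 1.02×10^9 / 6.14×10^8 = 1.66 K.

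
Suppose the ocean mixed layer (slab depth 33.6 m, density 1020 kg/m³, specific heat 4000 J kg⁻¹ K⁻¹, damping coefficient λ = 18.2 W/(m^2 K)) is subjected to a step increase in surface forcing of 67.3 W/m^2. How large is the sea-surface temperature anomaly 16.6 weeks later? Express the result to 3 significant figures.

Areal heat capacity C = ρ c_p D = 1020 × 4000 × 33.6 = 1.37×10^8 J/(m^2 K).
τ = C / λ = 1.37×10^8 / 18.2 = 7.53×10^6 s.
Equilibrium anomaly ΔT_eq = F / λ = 67.3 / 18.2 = 3.70 K.
t = 16.6 weeks = 1.00×10^7 s, so t/τ = 1.33.
ΔT(t) = ΔT_eq (1 − e^(−t/τ)) = 3.70 × (1 − e^−1.33) = 2.72 K.

2.72 K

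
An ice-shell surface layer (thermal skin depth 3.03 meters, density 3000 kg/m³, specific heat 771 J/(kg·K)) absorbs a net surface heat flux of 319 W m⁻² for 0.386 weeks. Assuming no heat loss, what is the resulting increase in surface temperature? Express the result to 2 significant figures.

11 K

Areal heat capacity C = ρ c_p D = 3000 × 771 × 3.03 = 7.01×10^6 J/(m^2 K).
Net heat input Q = F Δt = 319 × (0.386 weeks × 6.048×10^5 s/week) = 7.45×10^7 J/m².
ΔT = Q / C = 7.45×10^7 / 7.01×10^6 = 10.6 K.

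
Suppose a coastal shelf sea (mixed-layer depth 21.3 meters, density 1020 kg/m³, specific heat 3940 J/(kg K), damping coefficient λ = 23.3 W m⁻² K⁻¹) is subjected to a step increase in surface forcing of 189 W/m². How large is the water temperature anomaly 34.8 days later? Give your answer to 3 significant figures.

4.53 K

Areal heat capacity C = ρ c_p D = 1020 × 3940 × 21.3 = 8.56×10^7 J/(m^2 K).
τ = C / λ = 8.56×10^7 / 23.3 = 3.67×10^6 s.
Equilibrium anomaly ΔT_eq = F / λ = 189 / 23.3 = 8.11 K.
t = 34.8 days = 3.01×10^6 s, so t/τ = 0.818.
ΔT(t) = ΔT_eq (1 − e^(−t/τ)) = 8.11 × (1 − e^−0.818) = 4.53 K.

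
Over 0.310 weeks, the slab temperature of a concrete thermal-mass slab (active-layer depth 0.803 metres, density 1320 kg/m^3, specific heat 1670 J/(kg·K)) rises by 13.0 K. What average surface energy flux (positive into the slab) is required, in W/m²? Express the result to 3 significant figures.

Areal heat capacity C = ρ c_p D = 1320 × 1670 × 0.803 = 1.77×10^6 J m⁻² K⁻¹.
Required heat per unit area: Q = C ΔT = 1.77×10^6 × 13.0 = 2.30×10^7 J/m².
Flux F = Q / Δt = 2.30×10^7 / 1.87×10^5 s = 123 W/m².

123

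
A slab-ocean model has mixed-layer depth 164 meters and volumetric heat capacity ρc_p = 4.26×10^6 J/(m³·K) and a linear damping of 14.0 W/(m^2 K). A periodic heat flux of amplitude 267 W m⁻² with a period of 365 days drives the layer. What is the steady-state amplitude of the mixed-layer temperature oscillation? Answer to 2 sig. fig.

1.9 K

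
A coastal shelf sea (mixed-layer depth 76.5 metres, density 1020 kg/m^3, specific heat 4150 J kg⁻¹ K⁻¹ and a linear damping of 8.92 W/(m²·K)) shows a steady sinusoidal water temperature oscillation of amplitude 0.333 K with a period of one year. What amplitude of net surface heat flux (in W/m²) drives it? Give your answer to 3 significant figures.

21.7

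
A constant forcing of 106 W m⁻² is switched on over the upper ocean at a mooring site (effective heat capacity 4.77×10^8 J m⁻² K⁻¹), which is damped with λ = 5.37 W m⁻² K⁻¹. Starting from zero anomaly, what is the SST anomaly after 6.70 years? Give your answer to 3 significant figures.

Areal heat capacity C = 4.77×10^8 J m⁻² K⁻¹ (given).
τ = C / λ = 4.77×10^8 / 5.37 = 8.88×10^7 s.
Equilibrium anomaly ΔT_eq = F / λ = 106 / 5.37 = 19.7 K.
t = 6.70 years = 2.11×10^8 s, so t/τ = 2.38.
ΔT(t) = ΔT_eq (1 − e^(−t/τ)) = 19.7 × (1 − e^−2.38) = 17.9 K.

17.9 K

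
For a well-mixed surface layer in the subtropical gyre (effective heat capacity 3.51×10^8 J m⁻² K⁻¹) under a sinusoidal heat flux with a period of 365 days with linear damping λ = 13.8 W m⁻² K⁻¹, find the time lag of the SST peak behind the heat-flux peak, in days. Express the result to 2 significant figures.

Areal heat capacity C = 3.51×10^8 J m⁻² K⁻¹ (given).
ω = 2π / 3.15×10^7 s = 1.99×10^-7 s⁻¹.
Phase lag φ = arctan(Cω/λ) = arctan(69.9/13.8) = 1.38 rad.
Time lag = φ / ω = 1.38 / 1.99×10^-7 = 6.91×10^6 s = 79.9 days.

80 days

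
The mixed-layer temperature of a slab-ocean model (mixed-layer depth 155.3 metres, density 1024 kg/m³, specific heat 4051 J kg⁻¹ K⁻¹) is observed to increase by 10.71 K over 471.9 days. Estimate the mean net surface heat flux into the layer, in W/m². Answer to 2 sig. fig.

Areal heat capacity C = ρ c_p D = 1024 × 4051 × 155.3 = 6.44×10^8 J/(m²·K).
Required heat per unit area: Q = C ΔT = 6.44×10^8 × 10.71 = 6.90×10^9 J/m².
Flux F = Q / Δt = 6.90×10^9 / 4.08×10^7 s = 169 W/m².

170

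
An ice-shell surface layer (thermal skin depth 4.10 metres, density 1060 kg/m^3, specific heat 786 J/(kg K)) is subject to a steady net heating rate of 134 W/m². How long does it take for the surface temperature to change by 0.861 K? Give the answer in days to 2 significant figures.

0.25 days

Areal heat capacity C = ρ c_p D = 1060 × 786 × 4.10 = 3.42×10^6 J m⁻² K⁻¹.
Time required: Δt = C ΔT / F = 3.42×10^6 × 0.861 / 134 = 21900 s.
In days: 21900 s / (86400 s/day) = 0.254 days.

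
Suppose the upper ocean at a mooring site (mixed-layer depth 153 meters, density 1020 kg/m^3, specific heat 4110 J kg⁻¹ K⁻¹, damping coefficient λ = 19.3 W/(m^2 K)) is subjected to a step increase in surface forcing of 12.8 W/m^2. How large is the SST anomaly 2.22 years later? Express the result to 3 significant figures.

Areal heat capacity C = ρ c_p D = 1020 × 4110 × 153 = 6.41×10^8 J/(m²·K).
τ = C / λ = 6.41×10^8 / 19.3 = 3.32×10^7 s.
Equilibrium anomaly ΔT_eq = F / λ = 12.8 / 19.3 = 0.663 K.
t = 2.22 years = 7.01×10^7 s, so t/τ = 2.11.
ΔT(t) = ΔT_eq (1 − e^(−t/τ)) = 0.663 × (1 − e^−2.11) = 0.583 K.

0.583 K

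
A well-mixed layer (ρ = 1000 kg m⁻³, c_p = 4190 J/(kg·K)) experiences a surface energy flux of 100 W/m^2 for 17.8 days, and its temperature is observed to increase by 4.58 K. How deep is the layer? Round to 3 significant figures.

Heat input Q = F Δt = 100 × 1.54×10^6 s = 1.54×10^8 J/m².
Required areal heat capacity C = Q / ΔT = 3.36×10^7 J/(m²·K).
Depth D = C / (ρ c_p) = 3.36×10^7 / (1000 × 4190) = 8.01 m.

8.01 m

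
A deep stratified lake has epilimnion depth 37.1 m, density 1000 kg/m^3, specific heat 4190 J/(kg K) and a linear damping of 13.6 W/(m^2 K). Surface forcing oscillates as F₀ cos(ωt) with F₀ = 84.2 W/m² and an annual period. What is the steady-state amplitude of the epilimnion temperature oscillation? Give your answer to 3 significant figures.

2.49 K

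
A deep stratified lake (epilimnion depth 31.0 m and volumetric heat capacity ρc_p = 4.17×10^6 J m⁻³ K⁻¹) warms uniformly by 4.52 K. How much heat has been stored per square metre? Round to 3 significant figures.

Areal heat capacity C = ρc_p × D = 4.17×10^6 × 31.0 = 1.29×10^8 J/(m^2 K).
ΔQ = C ΔT = 1.29×10^8 × 4.52 = 5.84×10^8 J/m².

5.84×10^8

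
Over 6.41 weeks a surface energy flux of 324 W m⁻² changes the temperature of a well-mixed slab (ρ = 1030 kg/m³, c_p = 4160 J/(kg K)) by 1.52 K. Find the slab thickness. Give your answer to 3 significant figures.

Heat input Q = F Δt = 324 × 3.88×10^6 s = 1.26×10^9 J/m².
Required areal heat capacity C = Q / ΔT = 8.26×10^8 J/(m²·K).
Depth D = C / (ρ c_p) = 8.26×10^8 / (1030 × 4160) = 193 m.

193 m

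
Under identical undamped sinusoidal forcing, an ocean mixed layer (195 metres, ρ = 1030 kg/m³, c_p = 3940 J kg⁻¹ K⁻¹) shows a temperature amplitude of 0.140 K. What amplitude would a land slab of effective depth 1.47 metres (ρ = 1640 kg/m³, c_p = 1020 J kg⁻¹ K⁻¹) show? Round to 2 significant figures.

45 K

C_ocean = 7.91×10^8 J/(m²·K); C_land = 2.46×10^6 J/(m²·K).
A ∝ 1/C ⇒ A_land = A_ocean × C_ocean/C_land = 0.140 × 322 = 45.1 K.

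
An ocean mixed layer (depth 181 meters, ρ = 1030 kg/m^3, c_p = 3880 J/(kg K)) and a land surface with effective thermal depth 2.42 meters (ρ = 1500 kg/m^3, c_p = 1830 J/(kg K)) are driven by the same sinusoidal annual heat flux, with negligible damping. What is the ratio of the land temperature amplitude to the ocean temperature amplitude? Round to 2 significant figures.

C_ocean = 1030 × 3880 × 181 = 7.23×10^8 J/(m²·K).
C_land = 1500 × 1830 × 2.42 = 6.64×10^6 J/(m²·K).
Undamped amplitude ∝ 1/C, so A_land/A_ocean = C_ocean/C_land = 109.

110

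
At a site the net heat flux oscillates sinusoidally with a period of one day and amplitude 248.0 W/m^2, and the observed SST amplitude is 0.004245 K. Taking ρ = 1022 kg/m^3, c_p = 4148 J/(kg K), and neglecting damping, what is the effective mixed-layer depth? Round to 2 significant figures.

190 m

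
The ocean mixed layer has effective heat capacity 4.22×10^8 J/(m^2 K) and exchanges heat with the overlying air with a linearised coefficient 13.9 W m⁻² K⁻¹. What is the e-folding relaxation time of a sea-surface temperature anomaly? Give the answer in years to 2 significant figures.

0.96 years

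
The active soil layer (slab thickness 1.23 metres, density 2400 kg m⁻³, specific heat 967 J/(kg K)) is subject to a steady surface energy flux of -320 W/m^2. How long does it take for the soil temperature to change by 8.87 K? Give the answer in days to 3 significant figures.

Areal heat capacity C = ρ c_p D = 2400 × 967 × 1.23 = 2.85×10^6 J/(m²·K).
Time required: Δt = C ΔT / F = 2.85×10^6 × -8.87 / -320 = 79100 s.
In days: 79100 s / (86400 s/day) = 0.916 days.

0.916 days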